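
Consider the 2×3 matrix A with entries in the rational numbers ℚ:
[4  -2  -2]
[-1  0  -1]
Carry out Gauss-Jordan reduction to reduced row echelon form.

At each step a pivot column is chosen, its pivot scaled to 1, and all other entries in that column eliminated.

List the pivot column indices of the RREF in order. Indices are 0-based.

step 1: normalize row 0 (÷4) = (1, -1/2, -1/2)
  row 1: subtract -1×row0 = (0, -1/2, -3/2)
step 2: normalize row 1 (÷-1/2) = (0, 1, 3)
  row 0: subtract -1/2×row1 = (1, 0, 1)

pivot columns: 0, 1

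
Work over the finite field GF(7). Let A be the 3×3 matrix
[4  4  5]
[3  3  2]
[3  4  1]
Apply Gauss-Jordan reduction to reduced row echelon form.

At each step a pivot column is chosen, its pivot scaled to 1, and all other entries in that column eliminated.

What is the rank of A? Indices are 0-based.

rank = 2

pivot(0,0)=4: scale R0 → (1, 1, 3)
  clear (1,0): R1 −= (3)R0 → (0, 0, 0)
  clear (2,0): R2 −= (3)R0 → (0, 1, 6)
pivot(1,1): swap R1↔R2
pivot(1,1)=1: scale R1 → (0, 1, 6)
  clear (0,1): R0 −= (1)R1 → (1, 0, 4)
col 2: no nonzero at/below row 2; advance.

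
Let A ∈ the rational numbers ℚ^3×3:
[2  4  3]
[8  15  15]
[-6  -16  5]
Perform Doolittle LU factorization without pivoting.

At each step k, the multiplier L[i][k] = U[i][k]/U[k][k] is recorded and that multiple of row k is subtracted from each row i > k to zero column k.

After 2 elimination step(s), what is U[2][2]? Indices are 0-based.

U[2][2] = 2

k=0: U[0][0]=2
  eliminate (1,0): mult=4, new row 1: (0, -1, 3); set L[1][0]=4
  eliminate (2,0): mult=-3, new row 2: (0, -4, 14); set L[2][0]=-3
k=1: U[1][1]=-1
  eliminate (2,1): mult=4, new row 2: (0, 0, 2); set L[2][1]=4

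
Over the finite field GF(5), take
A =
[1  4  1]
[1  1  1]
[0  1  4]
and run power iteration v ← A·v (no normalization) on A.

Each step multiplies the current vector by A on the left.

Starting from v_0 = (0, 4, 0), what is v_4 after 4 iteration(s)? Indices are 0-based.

v_4 = (1, 1, 1)

v_0 = (0, 4, 0).
v_1 = A·v_0 = (1, 4, 4).
v_2 = A·v_1 = (1, 4, 0).
v_3 = A·v_2 = (2, 0, 4).
v_4 = A·v_3 = (1, 1, 1).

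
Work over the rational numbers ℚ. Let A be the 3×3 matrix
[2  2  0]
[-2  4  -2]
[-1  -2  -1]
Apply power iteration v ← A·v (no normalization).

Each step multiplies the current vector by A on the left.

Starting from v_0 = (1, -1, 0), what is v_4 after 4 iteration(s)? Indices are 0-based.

v_4 = (-356, -362, 227)

v_0 = (1, -1, 0).
v_1 = A·v_0 = (0, -6, 1).
v_2 = A·v_1 = (-12, -26, 11).
v_3 = A·v_2 = (-76, -102, 53).
v_4 = A·v_3 = (-356, -362, 227).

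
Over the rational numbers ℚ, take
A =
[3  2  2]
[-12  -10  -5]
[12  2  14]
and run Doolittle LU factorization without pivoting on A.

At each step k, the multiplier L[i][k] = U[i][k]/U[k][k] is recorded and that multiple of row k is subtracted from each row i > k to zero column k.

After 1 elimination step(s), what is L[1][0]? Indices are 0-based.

Step 1: pivot at (0,0) is 3.
  row1 ← row1 − (-4)·row0  ⇒  L[1][0]=-4, U row1=(0, -2, 3)
  row2 ← row2 − (4)·row0  ⇒  L[2][0]=4, U row2=(0, -6, 6)

L[1][0] = -4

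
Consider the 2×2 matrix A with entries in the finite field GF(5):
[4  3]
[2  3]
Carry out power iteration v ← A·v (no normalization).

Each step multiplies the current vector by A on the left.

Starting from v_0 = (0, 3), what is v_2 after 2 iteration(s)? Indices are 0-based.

v_2 = (3, 0)

v_0 = (0, 3).
v_1 = A·v_0 = (4, 4).
v_2 = A·v_1 = (3, 0).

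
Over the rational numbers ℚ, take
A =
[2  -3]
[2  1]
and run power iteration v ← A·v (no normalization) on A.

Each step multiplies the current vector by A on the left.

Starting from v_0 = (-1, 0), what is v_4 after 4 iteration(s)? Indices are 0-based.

v_4 = (50, 42)

v_0 = (-1, 0).
v_1 = A·v_0 = (-2, -2).
v_2 = A·v_1 = (2, -6).
v_3 = A·v_2 = (22, -2).
v_4 = A·v_3 = (50, 42).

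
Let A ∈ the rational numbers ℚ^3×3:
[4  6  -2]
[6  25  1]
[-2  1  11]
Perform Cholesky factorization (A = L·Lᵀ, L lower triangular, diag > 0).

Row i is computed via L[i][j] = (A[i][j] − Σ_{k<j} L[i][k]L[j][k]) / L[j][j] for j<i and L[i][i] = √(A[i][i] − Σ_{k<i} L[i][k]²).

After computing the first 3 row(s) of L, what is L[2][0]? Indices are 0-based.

Step 1: L[0][0] = √(4) = 2.
  L[1][0] = (6) / L[0][0] = 3.
Step 2: L[1][1] = √(16) = 4.
  L[2][0] = (-2) / L[0][0] = -1.
  L[2][1] = (4) / L[1][1] = 1.
Step 3: L[2][2] = √(9) = 3.

L[2][0] = -1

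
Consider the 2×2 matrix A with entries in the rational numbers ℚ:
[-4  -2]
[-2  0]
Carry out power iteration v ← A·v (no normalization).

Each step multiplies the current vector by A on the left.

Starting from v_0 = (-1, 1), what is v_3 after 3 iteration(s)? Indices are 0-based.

v_0 = (-1, 1).
v_1 = A·v_0 = (2, 2).
v_2 = A·v_1 = (-12, -4).
v_3 = A·v_2 = (56, 24).

v_3 = (56, 24)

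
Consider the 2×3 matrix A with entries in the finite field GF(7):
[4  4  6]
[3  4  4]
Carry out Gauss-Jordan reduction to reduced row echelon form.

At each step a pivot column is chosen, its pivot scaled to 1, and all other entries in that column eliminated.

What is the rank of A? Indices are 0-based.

[1] R0 /= 4  ⇒  (1, 1, 5)
     R1 -= 3·R0  ⇒  (0, 1, 3)
[2] R1 /= 1  ⇒  (0, 1, 3)
     R0 -= 1·R1  ⇒  (1, 0, 2)

rank = 2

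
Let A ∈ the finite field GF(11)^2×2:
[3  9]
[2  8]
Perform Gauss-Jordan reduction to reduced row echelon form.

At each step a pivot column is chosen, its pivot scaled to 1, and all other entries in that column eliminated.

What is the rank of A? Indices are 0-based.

pivot(0,0)=3: scale R0 → (1, 3)
  clear (1,0): R1 −= (2)R0 → (0, 2)
pivot(1,1)=2: scale R1 → (0, 1)
  clear (0,1): R0 −= (3)R1 → (1, 0)

rank = 2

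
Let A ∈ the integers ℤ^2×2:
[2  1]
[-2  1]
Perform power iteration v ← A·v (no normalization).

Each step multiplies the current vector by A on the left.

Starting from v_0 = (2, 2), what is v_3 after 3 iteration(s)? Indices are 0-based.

v_3 = (6, -34)

v_0 = (2, 2).
v_1 = A·v_0 = (6, -2).
v_2 = A·v_1 = (10, -14).
v_3 = A·v_2 = (6, -34).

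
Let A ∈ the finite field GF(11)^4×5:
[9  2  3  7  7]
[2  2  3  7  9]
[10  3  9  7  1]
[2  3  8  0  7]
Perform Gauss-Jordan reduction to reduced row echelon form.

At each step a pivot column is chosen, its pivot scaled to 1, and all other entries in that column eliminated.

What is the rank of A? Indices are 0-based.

rank = 4

[1] R0 /= 9  ⇒  (1, 10, 4, 2, 2)
     R1 -= 2·R0  ⇒  (0, 4, 6, 3, 5)
     R2 -= 10·R0  ⇒  (0, 2, 2, 9, 3)
     R3 -= 2·R0  ⇒  (0, 5, 0, 7, 3)
[2] R1 /= 4  ⇒  (0, 1, 7, 9, 4)
     R0 -= 10·R1  ⇒  (1, 0, 0, 0, 6)
     R2 -= 2·R1  ⇒  (0, 0, 10, 2, 6)
     R3 -= 5·R1  ⇒  (0, 0, 9, 6, 5)
[3] R2 /= 10  ⇒  (0, 0, 1, 9, 5)
     R1 -= 7·R2  ⇒  (0, 1, 0, 1, 2)
     R3 -= 9·R2  ⇒  (0, 0, 0, 2, 4)
[4] R3 /= 2  ⇒  (0, 0, 0, 1, 2)
     R1 -= 1·R3  ⇒  (0, 1, 0, 0, 0)
     R2 -= 9·R3  ⇒  (0, 0, 1, 0, 9)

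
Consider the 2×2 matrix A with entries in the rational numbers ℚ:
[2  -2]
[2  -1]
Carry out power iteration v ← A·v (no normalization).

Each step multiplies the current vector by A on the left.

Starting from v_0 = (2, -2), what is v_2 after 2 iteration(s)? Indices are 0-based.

v_0 = (2, -2).
v_1 = A·v_0 = (8, 6).
v_2 = A·v_1 = (4, 10).

v_2 = (4, 10)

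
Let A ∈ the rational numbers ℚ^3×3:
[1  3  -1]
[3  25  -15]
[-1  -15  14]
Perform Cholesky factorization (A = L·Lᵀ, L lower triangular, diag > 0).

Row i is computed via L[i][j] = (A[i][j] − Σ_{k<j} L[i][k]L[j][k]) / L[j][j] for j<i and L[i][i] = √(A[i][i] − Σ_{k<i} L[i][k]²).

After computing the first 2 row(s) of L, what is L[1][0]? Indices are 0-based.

L[1][0] = 3

Step 1: L[0][0] = √(1) = 1.
  L[1][0] = (3) / L[0][0] = 3.
Step 2: L[1][1] = √(16) = 4.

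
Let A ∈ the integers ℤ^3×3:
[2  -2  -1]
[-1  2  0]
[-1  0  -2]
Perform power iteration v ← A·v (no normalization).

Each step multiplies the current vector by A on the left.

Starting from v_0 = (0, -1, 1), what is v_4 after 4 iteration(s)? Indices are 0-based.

v_0 = (0, -1, 1).
v_1 = A·v_0 = (1, -2, -2).
v_2 = A·v_1 = (8, -5, 3).
v_3 = A·v_2 = (23, -18, -14).
v_4 = A·v_3 = (96, -59, 5).

v_4 = (96, -59, 5)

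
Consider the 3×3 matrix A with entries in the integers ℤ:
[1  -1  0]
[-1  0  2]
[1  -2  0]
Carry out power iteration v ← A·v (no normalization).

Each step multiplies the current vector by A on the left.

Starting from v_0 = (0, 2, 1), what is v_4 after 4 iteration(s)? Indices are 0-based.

v_0 = (0, 2, 1).
v_1 = A·v_0 = (-2, 2, -4).
v_2 = A·v_1 = (-4, -6, -6).
v_3 = A·v_2 = (2, -8, 8).
v_4 = A·v_3 = (10, 14, 18).

v_4 = (10, 14, 18)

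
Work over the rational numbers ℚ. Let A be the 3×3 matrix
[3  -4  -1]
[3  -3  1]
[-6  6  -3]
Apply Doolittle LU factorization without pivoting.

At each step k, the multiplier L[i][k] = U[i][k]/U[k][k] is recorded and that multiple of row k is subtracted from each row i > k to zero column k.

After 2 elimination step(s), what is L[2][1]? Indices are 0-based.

k=0: U[0][0]=3
  eliminate (1,0): mult=1, new row 1: (0, 1, 2); set L[1][0]=1
  eliminate (2,0): mult=-2, new row 2: (0, -2, -5); set L[2][0]=-2
k=1: U[1][1]=1
  eliminate (2,1): mult=-2, new row 2: (0, 0, -1); set L[2][1]=-2

L[2][1] = -2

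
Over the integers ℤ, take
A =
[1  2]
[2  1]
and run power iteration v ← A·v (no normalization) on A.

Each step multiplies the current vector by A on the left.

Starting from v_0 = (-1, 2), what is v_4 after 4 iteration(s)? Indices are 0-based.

v_4 = (39, 42)

v_0 = (-1, 2).
v_1 = A·v_0 = (3, 0).
v_2 = A·v_1 = (3, 6).
v_3 = A·v_2 = (15, 12).
v_4 = A·v_3 = (39, 42).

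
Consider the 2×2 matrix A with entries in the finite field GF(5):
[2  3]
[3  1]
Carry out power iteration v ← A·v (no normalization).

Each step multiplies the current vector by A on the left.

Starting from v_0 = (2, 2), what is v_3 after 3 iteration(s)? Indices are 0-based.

v_0 = (2, 2).
v_1 = A·v_0 = (0, 3).
v_2 = A·v_1 = (4, 3).
v_3 = A·v_2 = (2, 0).

v_3 = (2, 0)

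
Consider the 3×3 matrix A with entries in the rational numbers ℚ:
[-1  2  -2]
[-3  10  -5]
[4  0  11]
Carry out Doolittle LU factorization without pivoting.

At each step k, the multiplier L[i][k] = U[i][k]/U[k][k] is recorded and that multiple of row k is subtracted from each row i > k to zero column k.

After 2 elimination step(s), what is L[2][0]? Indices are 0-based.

Step 1: pivot at (0,0) is -1.
  row1 ← row1 − (3)·row0  ⇒  L[1][0]=3, U row1=(0, 4, 1)
  row2 ← row2 − (-4)·row0  ⇒  L[2][0]=-4, U row2=(0, 8, 3)
Step 2: pivot at (1,1) is 4.
  row2 ← row2 − (2)·row1  ⇒  L[2][1]=2, U row2=(0, 0, 1)

L[2][0] = -4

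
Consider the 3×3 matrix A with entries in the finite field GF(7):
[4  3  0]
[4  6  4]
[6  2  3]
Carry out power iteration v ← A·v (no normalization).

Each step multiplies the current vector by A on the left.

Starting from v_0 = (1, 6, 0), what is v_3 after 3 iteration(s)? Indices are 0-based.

v_0 = (1, 6, 0).
v_1 = A·v_0 = (1, 5, 4).
v_2 = A·v_1 = (5, 1, 0).
v_3 = A·v_2 = (2, 5, 4).

v_3 = (2, 5, 4)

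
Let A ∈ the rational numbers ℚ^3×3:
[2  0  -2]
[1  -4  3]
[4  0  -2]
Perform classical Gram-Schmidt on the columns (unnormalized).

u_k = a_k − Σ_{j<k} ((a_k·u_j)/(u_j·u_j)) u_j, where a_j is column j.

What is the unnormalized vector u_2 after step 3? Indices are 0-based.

u_2 = (-4/5, 0, 2/5)

Step 1: u_0 = a_0 = (2, 1, 4).
Step 2: u_1 = a_1 − (-4/21)·u_0 = (8/21, -80/21, 16/21).
Step 3: u_2 = a_2 − (-3/7)·u_0 − (-9/10)·u_1 = (-4/5, 0, 2/5).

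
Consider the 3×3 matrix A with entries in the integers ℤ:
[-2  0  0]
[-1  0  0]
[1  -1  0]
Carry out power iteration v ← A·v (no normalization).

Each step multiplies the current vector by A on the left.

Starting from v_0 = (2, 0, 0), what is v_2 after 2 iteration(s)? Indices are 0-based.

v_0 = (2, 0, 0).
v_1 = A·v_0 = (-4, -2, 2).
v_2 = A·v_1 = (8, 4, -2).

v_2 = (8, 4, -2)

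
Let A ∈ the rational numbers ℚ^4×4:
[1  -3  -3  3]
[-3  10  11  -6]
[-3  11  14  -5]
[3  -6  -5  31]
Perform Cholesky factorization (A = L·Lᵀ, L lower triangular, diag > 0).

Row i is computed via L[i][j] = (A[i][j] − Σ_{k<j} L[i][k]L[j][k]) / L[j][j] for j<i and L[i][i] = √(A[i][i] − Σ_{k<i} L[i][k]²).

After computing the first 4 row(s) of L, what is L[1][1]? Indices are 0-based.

L[1][1] = 1

Step 1: L[0][0] = √(1) = 1.
  L[1][0] = (-3) / L[0][0] = -3.
Step 2: L[1][1] = √(1) = 1.
  L[2][0] = (-3) / L[0][0] = -3.
  L[2][1] = (2) / L[1][1] = 2.
Step 3: L[2][2] = √(1) = 1.
  L[3][0] = (3) / L[0][0] = 3.
  L[3][1] = (3) / L[1][1] = 3.
  L[3][2] = (-2) / L[2][2] = -2.
Step 4: L[3][3] = √(9) = 3.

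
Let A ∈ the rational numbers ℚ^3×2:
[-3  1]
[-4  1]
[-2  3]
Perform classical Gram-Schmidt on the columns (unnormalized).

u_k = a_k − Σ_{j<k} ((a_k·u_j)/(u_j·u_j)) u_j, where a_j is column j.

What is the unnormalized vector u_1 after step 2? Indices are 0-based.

u_1 = (-10/29, -23/29, 61/29)

Step 1: u_0 = a_0 = (-3, -4, -2).
Step 2: u_1 = a_1 − (-13/29)·u_0 = (-10/29, -23/29, 61/29).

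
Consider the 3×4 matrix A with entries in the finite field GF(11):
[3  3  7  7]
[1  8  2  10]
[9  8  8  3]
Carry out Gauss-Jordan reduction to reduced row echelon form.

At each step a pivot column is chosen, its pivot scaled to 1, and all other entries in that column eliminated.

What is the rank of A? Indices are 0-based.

rank = 3

step 1: normalize row 0 (÷3) = (1, 1, 6, 6)
  row 1: subtract 1×row0 = (0, 7, 7, 4)
  row 2: subtract 9×row0 = (0, 10, 9, 4)
step 2: normalize row 1 (÷7) = (0, 1, 1, 10)
  row 0: subtract 1×row1 = (1, 0, 5, 7)
  row 2: subtract 10×row1 = (0, 0, 10, 3)
step 3: normalize row 2 (÷10) = (0, 0, 1, 8)
  row 0: subtract 5×row2 = (1, 0, 0, 0)
  row 1: subtract 1×row2 = (0, 1, 0, 2)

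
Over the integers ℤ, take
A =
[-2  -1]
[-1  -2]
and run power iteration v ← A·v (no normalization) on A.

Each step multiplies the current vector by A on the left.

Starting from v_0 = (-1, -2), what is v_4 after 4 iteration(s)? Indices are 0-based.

v_4 = (-121, -122)

v_0 = (-1, -2).
v_1 = A·v_0 = (4, 5).
v_2 = A·v_1 = (-13, -14).
v_3 = A·v_2 = (40, 41).
v_4 = A·v_3 = (-121, -122).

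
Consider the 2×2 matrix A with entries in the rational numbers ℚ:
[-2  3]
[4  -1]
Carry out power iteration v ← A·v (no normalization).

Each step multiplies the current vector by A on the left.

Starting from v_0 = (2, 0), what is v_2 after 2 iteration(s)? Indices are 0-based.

v_2 = (32, -24)

v_0 = (2, 0).
v_1 = A·v_0 = (-4, 8).
v_2 = A·v_1 = (32, -24).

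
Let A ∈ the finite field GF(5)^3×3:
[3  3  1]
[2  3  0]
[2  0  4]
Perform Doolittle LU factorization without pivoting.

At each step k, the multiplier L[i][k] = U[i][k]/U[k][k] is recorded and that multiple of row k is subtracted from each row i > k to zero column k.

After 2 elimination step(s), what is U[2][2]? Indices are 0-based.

U[2][2] = 2

Step 1: pivot at (0,0) is 3.
  row1 ← row1 − (4)·row0  ⇒  L[1][0]=4, U row1=(0, 1, 1)
  row2 ← row2 − (4)·row0  ⇒  L[2][0]=4, U row2=(0, 3, 0)
Step 2: pivot at (1,1) is 1.
  row2 ← row2 − (3)·row1  ⇒  L[2][1]=3, U row2=(0, 0, 2)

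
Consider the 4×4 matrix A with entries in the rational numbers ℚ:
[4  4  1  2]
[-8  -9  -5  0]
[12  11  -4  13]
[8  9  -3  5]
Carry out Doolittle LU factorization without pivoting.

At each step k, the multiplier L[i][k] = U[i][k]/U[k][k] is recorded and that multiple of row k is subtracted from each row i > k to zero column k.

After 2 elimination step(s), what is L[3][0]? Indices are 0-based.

L[3][0] = 2

Step 1: pivot at (0,0) is 4.
  row1 ← row1 − (-2)·row0  ⇒  L[1][0]=-2, U row1=(0, -1, -3, 4)
  row2 ← row2 − (3)·row0  ⇒  L[2][0]=3, U row2=(0, -1, -7, 7)
  row3 ← row3 − (2)·row0  ⇒  L[3][0]=2, U row3=(0, 1, -5, 1)
Step 2: pivot at (1,1) is -1.
  row2 ← row2 − (1)·row1  ⇒  L[2][1]=1, U row2=(0, 0, -4, 3)
  row3 ← row3 − (-1)·row1  ⇒  L[3][1]=-1, U row3=(0, 0, -8, 5)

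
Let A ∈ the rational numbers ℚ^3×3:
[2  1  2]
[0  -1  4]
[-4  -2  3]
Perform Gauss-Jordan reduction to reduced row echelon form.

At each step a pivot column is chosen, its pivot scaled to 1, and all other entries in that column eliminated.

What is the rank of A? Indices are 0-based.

[1] R0 /= 2  ⇒  (1, 1/2, 1)
     R2 -= -4·R0  ⇒  (0, 0, 7)
[2] R1 /= -1  ⇒  (0, 1, -4)
     R0 -= 1/2·R1  ⇒  (1, 0, 3)
[3] R2 /= 7  ⇒  (0, 0, 1)
     R0 -= 3·R2  ⇒  (1, 0, 0)
     R1 -= -4·R2  ⇒  (0, 1, 0)

rank = 3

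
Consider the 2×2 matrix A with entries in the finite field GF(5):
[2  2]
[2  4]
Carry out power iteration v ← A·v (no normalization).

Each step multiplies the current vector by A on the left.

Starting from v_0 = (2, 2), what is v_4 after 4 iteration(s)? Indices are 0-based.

v_4 = (3, 0)

v_0 = (2, 2).
v_1 = A·v_0 = (3, 2).
v_2 = A·v_1 = (0, 4).
v_3 = A·v_2 = (3, 1).
v_4 = A·v_3 = (3, 0).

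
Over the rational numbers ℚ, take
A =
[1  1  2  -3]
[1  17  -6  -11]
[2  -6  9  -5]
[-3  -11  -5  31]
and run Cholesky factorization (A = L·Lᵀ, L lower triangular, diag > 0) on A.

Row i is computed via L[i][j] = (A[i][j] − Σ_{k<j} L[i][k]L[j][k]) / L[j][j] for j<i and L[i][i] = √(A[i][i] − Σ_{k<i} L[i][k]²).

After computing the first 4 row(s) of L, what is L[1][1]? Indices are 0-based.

L[1][1] = 4

Step 1: L[0][0] = √(1) = 1.
  L[1][0] = (1) / L[0][0] = 1.
Step 2: L[1][1] = √(16) = 4.
  L[2][0] = (2) / L[0][0] = 2.
  L[2][1] = (-8) / L[1][1] = -2.
Step 3: L[2][2] = √(1) = 1.
  L[3][0] = (-3) / L[0][0] = -3.
  L[3][1] = (-8) / L[1][1] = -2.
  L[3][2] = (-3) / L[2][2] = -3.
Step 4: L[3][3] = √(9) = 3.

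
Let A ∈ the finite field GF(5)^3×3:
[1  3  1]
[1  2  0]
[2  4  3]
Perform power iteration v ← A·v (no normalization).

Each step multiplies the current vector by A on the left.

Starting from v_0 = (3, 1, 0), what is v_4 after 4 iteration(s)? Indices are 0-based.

v_4 = (2, 2, 0)

v_0 = (3, 1, 0).
v_1 = A·v_0 = (1, 0, 0).
v_2 = A·v_1 = (1, 1, 2).
v_3 = A·v_2 = (1, 3, 2).
v_4 = A·v_3 = (2, 2, 0).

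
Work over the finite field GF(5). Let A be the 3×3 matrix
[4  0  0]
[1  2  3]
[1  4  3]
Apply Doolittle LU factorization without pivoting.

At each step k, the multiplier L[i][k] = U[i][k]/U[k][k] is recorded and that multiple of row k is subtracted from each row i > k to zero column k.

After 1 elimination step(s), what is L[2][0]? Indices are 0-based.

L[2][0] = 4

[col 0] pivot 4
  R1 -= 4*R0 → (0, 2, 3)  (L[1][0] := 4)
  R2 -= 4*R0 → (0, 4, 3)  (L[2][0] := 4)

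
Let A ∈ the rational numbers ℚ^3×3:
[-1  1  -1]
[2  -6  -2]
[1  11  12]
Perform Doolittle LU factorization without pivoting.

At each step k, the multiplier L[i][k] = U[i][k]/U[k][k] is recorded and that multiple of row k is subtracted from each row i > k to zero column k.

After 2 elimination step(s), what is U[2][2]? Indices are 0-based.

Step 1: pivot at (0,0) is -1.
  row1 ← row1 − (-2)·row0  ⇒  L[1][0]=-2, U row1=(0, -4, -4)
  row2 ← row2 − (-1)·row0  ⇒  L[2][0]=-1, U row2=(0, 12, 11)
Step 2: pivot at (1,1) is -4.
  row2 ← row2 − (-3)·row1  ⇒  L[2][1]=-3, U row2=(0, 0, -1)

U[2][2] = -1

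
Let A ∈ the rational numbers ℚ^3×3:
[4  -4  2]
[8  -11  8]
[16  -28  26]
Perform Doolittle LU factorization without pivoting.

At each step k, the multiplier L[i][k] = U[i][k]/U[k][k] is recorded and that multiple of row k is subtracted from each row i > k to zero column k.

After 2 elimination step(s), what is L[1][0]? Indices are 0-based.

k=0: U[0][0]=4
  eliminate (1,0): mult=2, new row 1: (0, -3, 4); set L[1][0]=2
  eliminate (2,0): mult=4, new row 2: (0, -12, 18); set L[2][0]=4
k=1: U[1][1]=-3
  eliminate (2,1): mult=4, new row 2: (0, 0, 2); set L[2][1]=4

L[1][0] = 2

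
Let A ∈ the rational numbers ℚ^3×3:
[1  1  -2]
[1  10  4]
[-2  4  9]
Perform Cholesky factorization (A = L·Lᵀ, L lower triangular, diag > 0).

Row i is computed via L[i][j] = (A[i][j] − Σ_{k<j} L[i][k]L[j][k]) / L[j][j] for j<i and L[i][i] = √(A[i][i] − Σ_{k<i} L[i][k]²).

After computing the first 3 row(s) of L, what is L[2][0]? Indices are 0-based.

Step 1: L[0][0] = √(1) = 1.
  L[1][0] = (1) / L[0][0] = 1.
Step 2: L[1][1] = √(9) = 3.
  L[2][0] = (-2) / L[0][0] = -2.
  L[2][1] = (6) / L[1][1] = 2.
Step 3: L[2][2] = √(1) = 1.

L[2][0] = -2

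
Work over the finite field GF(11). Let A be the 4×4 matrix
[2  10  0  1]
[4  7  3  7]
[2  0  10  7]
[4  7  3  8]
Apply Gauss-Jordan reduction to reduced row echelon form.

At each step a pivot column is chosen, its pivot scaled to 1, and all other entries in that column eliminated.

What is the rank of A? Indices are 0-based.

[1] R0 /= 2  ⇒  (1, 5, 0, 6)
     R1 -= 4·R0  ⇒  (0, 9, 3, 5)
     R2 -= 2·R0  ⇒  (0, 1, 10, 6)
     R3 -= 4·R0  ⇒  (0, 9, 3, 6)
[2] R1 /= 9  ⇒  (0, 1, 4, 3)
     R0 -= 5·R1  ⇒  (1, 0, 2, 2)
     R2 -= 1·R1  ⇒  (0, 0, 6, 3)
     R3 -= 9·R1  ⇒  (0, 0, 0, 1)
[3] R2 /= 6  ⇒  (0, 0, 1, 6)
     R0 -= 2·R2  ⇒  (1, 0, 0, 1)
     R1 -= 4·R2  ⇒  (0, 1, 0, 1)
[4] R3 /= 1  ⇒  (0, 0, 0, 1)
     R0 -= 1·R3  ⇒  (1, 0, 0, 0)
     R1 -= 1·R3  ⇒  (0, 1, 0, 0)
     R2 -= 6·R3  ⇒  (0, 0, 1, 0)

rank = 4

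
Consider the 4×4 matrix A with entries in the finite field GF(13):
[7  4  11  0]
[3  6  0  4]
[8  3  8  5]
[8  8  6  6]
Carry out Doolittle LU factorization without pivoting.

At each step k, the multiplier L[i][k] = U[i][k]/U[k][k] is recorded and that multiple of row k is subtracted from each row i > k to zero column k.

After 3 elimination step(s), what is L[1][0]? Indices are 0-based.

L[1][0] = 6

Step 1: pivot at (0,0) is 7.
  row1 ← row1 − (6)·row0  ⇒  L[1][0]=6, U row1=(0, 8, 12, 4)
  row2 ← row2 − (3)·row0  ⇒  L[2][0]=3, U row2=(0, 4, 1, 5)
  row3 ← row3 − (3)·row0  ⇒  L[3][0]=3, U row3=(0, 9, 12, 6)
Step 2: pivot at (1,1) is 8.
  row2 ← row2 − (7)·row1  ⇒  L[2][1]=7, U row2=(0, 0, 8, 3)
  row3 ← row3 − (6)·row1  ⇒  L[3][1]=6, U row3=(0, 0, 5, 8)
Step 3: pivot at (2,2) is 8.
  row3 ← row3 − (12)·row2  ⇒  L[3][2]=12, U row3=(0, 0, 0, 11)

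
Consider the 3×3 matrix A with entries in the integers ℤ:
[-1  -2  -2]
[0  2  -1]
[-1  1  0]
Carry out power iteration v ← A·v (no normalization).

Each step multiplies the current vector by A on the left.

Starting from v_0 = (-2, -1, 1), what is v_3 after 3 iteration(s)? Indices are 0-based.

v_3 = (22, -9, -9)

v_0 = (-2, -1, 1).
v_1 = A·v_0 = (2, -3, 1).
v_2 = A·v_1 = (2, -7, -5).
v_3 = A·v_2 = (22, -9, -9).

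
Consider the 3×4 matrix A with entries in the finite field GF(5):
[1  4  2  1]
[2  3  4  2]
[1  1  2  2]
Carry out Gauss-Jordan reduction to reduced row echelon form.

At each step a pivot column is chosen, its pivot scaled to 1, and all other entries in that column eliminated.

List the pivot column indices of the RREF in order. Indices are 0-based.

step 1: normalize row 0 (÷1) = (1, 4, 2, 1)
  row 1: subtract 2×row0 = (0, 0, 0, 0)
  row 2: subtract 1×row0 = (0, 2, 0, 1)
step 2: exchange rows 1,2
step 2: normalize row 1 (÷2) = (0, 1, 0, 3)
  row 0: subtract 4×row1 = (1, 0, 2, 4)
skip col 2 (zero from row 2)
skip col 3 (zero from row 2)

pivot columns: 0, 1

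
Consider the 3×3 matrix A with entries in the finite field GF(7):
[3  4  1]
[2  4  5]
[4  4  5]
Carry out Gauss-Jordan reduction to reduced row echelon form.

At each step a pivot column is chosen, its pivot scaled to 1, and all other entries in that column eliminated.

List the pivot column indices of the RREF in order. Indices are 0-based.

step 1: normalize row 0 (÷3) = (1, 6, 5)
  row 1: subtract 2×row0 = (0, 6, 2)
  row 2: subtract 4×row0 = (0, 1, 6)
step 2: normalize row 1 (÷6) = (0, 1, 5)
  row 0: subtract 6×row1 = (1, 0, 3)
  row 2: subtract 1×row1 = (0, 0, 1)
step 3: normalize row 2 (÷1) = (0, 0, 1)
  row 0: subtract 3×row2 = (1, 0, 0)
  row 1: subtract 5×row2 = (0, 1, 0)

pivot columns: 0, 1, 2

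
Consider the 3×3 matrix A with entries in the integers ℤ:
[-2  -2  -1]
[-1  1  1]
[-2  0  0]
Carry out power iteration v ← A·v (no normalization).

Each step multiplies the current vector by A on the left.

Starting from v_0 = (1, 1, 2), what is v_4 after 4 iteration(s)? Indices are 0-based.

v_4 = (92, 32, 88)

v_0 = (1, 1, 2).
v_1 = A·v_0 = (-6, 2, -2).
v_2 = A·v_1 = (10, 6, 12).
v_3 = A·v_2 = (-44, 8, -20).
v_4 = A·v_3 = (92, 32, 88).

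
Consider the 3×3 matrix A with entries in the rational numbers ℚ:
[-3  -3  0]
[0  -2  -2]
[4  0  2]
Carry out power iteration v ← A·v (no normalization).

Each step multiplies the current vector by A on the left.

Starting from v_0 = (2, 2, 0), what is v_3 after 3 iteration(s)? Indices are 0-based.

v_0 = (2, 2, 0).
v_1 = A·v_0 = (-12, -4, 8).
v_2 = A·v_1 = (48, -8, -32).
v_3 = A·v_2 = (-120, 80, 128).

v_3 = (-120, 80, 128)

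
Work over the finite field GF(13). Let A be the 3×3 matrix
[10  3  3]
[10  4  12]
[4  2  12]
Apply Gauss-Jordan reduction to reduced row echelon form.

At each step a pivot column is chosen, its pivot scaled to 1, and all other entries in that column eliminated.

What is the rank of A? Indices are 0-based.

rank = 3

[1] R0 /= 10  ⇒  (1, 12, 12)
     R1 -= 10·R0  ⇒  (0, 1, 9)
     R2 -= 4·R0  ⇒  (0, 6, 3)
[2] R1 /= 1  ⇒  (0, 1, 9)
     R0 -= 12·R1  ⇒  (1, 0, 8)
     R2 -= 6·R1  ⇒  (0, 0, 1)
[3] R2 /= 1  ⇒  (0, 0, 1)
     R0 -= 8·R2  ⇒  (1, 0, 0)
     R1 -= 9·R2  ⇒  (0, 1, 0)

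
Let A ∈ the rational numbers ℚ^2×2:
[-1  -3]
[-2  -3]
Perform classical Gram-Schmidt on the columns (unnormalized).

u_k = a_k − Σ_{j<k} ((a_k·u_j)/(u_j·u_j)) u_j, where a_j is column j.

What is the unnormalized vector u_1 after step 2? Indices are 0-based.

Step 1: u_0 = a_0 = (-1, -2).
Step 2: u_1 = a_1 − (9/5)·u_0 = (-6/5, 3/5).

u_1 = (-6/5, 3/5)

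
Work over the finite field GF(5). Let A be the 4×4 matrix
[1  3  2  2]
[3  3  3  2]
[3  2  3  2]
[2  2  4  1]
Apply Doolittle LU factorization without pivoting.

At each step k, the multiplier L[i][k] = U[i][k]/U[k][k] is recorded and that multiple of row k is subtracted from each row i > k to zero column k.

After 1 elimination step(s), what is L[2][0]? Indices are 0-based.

Step 1: pivot at (0,0) is 1.
  row1 ← row1 − (3)·row0  ⇒  L[1][0]=3, U row1=(0, 4, 2, 1)
  row2 ← row2 − (3)·row0  ⇒  L[2][0]=3, U row2=(0, 3, 2, 1)
  row3 ← row3 − (2)·row0  ⇒  L[3][0]=2, U row3=(0, 1, 0, 2)

L[2][0] = 3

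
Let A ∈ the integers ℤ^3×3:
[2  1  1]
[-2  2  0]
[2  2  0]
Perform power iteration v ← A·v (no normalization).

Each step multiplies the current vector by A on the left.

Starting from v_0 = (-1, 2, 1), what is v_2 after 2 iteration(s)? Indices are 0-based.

v_2 = (10, 10, 14)

v_0 = (-1, 2, 1).
v_1 = A·v_0 = (1, 6, 2).
v_2 = A·v_1 = (10, 10, 14).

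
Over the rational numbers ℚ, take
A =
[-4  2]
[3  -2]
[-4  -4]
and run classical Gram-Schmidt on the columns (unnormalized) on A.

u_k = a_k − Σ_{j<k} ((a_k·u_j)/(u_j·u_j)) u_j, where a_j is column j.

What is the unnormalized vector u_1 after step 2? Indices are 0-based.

u_1 = (90/41, -88/41, -156/41)

Step 1: u_0 = a_0 = (-4, 3, -4).
Step 2: u_1 = a_1 − (2/41)·u_0 = (90/41, -88/41, -156/41).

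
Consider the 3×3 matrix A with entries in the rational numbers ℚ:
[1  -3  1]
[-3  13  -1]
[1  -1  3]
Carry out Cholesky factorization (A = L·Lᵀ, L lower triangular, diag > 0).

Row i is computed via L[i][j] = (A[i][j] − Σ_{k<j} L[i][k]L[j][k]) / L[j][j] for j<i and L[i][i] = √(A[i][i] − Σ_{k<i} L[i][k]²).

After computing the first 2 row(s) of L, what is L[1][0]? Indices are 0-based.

Step 1: L[0][0] = √(1) = 1.
  L[1][0] = (-3) / L[0][0] = -3.
Step 2: L[1][1] = √(4) = 2.

L[1][0] = -3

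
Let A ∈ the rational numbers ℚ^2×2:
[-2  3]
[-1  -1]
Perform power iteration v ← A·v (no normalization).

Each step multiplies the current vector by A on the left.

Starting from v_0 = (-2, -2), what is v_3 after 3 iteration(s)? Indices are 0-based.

v_0 = (-2, -2).
v_1 = A·v_0 = (-2, 4).
v_2 = A·v_1 = (16, -2).
v_3 = A·v_2 = (-38, -14).

v_3 = (-38, -14)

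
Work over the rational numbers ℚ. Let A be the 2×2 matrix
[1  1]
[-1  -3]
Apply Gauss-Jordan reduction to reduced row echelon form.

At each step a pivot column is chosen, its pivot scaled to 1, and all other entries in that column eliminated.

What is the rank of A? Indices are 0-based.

rank = 2

step 1: normalize row 0 (÷1) = (1, 1)
  row 1: subtract -1×row0 = (0, -2)
step 2: normalize row 1 (÷-2) = (0, 1)
  row 0: subtract 1×row1 = (1, 0)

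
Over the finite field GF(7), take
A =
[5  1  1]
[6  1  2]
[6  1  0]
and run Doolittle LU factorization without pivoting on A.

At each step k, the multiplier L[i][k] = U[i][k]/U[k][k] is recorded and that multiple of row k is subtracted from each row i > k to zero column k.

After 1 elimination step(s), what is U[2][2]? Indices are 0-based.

U[2][2] = 3

Step 1: pivot at (0,0) is 5.
  row1 ← row1 − (4)·row0  ⇒  L[1][0]=4, U row1=(0, 4, 5)
  row2 ← row2 − (4)·row0  ⇒  L[2][0]=4, U row2=(0, 4, 3)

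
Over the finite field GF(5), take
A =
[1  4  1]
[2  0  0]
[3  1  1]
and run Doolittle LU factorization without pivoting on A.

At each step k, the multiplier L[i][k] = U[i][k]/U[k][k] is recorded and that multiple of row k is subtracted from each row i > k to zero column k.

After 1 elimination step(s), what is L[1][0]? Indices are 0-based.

[col 0] pivot 1
  R1 -= 2*R0 → (0, 2, 3)  (L[1][0] := 2)
  R2 -= 3*R0 → (0, 4, 3)  (L[2][0] := 3)

L[1][0] = 2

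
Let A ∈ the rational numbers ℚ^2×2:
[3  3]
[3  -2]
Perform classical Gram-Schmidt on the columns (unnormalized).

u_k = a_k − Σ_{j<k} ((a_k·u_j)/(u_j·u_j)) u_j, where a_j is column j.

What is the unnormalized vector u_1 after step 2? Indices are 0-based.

Step 1: u_0 = a_0 = (3, 3).
Step 2: u_1 = a_1 − (1/6)·u_0 = (5/2, -5/2).

u_1 = (5/2, -5/2)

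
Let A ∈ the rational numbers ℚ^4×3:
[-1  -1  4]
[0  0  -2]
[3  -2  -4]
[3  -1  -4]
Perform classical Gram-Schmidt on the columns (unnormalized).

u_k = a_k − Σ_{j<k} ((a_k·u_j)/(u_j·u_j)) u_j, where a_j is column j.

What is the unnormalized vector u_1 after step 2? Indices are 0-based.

Step 1: u_0 = a_0 = (-1, 0, 3, 3).
Step 2: u_1 = a_1 − (-8/19)·u_0 = (-27/19, 0, -14/19, 5/19).

u_1 = (-27/19, 0, -14/19, 5/19)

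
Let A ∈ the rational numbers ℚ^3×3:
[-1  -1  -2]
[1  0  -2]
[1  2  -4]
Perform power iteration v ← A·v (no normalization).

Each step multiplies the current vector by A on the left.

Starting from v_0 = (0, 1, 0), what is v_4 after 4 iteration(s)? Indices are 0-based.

v_0 = (0, 1, 0).
v_1 = A·v_0 = (-1, 0, 2).
v_2 = A·v_1 = (-3, -5, -9).
v_3 = A·v_2 = (26, 15, 23).
v_4 = A·v_3 = (-87, -20, -36).

v_4 = (-87, -20, -36)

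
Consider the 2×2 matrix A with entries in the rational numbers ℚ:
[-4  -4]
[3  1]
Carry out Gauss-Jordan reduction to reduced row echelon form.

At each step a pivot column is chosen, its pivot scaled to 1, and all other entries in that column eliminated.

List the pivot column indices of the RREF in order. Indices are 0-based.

[1] R0 /= -4  ⇒  (1, 1)
     R1 -= 3·R0  ⇒  (0, -2)
[2] R1 /= -2  ⇒  (0, 1)
     R0 -= 1·R1  ⇒  (1, 0)

pivot columns: 0, 1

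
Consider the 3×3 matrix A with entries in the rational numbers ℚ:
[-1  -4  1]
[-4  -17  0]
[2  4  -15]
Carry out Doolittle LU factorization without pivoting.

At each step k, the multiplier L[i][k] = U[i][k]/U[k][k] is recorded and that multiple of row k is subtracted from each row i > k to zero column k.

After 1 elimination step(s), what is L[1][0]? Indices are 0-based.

L[1][0] = 4

Step 1: pivot at (0,0) is -1.
  row1 ← row1 − (4)·row0  ⇒  L[1][0]=4, U row1=(0, -1, -4)
  row2 ← row2 − (-2)·row0  ⇒  L[2][0]=-2, U row2=(0, -4, -13)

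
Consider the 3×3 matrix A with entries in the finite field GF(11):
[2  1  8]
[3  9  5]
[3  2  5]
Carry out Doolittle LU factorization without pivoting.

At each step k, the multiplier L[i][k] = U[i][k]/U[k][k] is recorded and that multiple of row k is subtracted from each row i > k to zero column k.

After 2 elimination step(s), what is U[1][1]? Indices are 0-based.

U[1][1] = 2

k=0: U[0][0]=2
  eliminate (1,0): mult=7, new row 1: (0, 2, 4); set L[1][0]=7
  eliminate (2,0): mult=7, new row 2: (0, 6, 4); set L[2][0]=7
k=1: U[1][1]=2
  eliminate (2,1): mult=3, new row 2: (0, 0, 3); set L[2][1]=3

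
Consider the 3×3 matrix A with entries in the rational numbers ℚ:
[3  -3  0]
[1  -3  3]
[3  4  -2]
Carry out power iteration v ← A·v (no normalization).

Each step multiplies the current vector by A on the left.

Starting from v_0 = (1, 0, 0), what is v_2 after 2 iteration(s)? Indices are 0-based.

v_2 = (6, 9, 7)

v_0 = (1, 0, 0).
v_1 = A·v_0 = (3, 1, 3).
v_2 = A·v_1 = (6, 9, 7).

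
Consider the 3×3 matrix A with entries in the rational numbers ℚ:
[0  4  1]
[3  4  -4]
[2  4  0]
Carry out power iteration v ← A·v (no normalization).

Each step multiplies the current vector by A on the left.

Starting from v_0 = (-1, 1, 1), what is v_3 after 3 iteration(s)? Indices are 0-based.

v_3 = (-22, -42, -40)

v_0 = (-1, 1, 1).
v_1 = A·v_0 = (5, -3, 2).
v_2 = A·v_1 = (-10, -5, -2).
v_3 = A·v_2 = (-22, -42, -40).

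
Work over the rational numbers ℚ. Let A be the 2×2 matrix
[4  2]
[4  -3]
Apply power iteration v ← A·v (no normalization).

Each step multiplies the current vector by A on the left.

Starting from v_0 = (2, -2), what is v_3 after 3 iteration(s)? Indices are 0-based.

v_0 = (2, -2).
v_1 = A·v_0 = (4, 14).
v_2 = A·v_1 = (44, -26).
v_3 = A·v_2 = (124, 254).

v_3 = (124, 254)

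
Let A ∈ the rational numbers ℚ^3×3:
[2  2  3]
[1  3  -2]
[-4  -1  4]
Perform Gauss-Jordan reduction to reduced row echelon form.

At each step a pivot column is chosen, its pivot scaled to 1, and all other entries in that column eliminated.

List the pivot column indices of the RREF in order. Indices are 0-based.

[1] R0 /= 2  ⇒  (1, 1, 3/2)
     R1 -= 1·R0  ⇒  (0, 2, -7/2)
     R2 -= -4·R0  ⇒  (0, 3, 10)
[2] R1 /= 2  ⇒  (0, 1, -7/4)
     R0 -= 1·R1  ⇒  (1, 0, 13/4)
     R2 -= 3·R1  ⇒  (0, 0, 61/4)
[3] R2 /= 61/4  ⇒  (0, 0, 1)
     R0 -= 13/4·R2  ⇒  (1, 0, 0)
     R1 -= -7/4·R2  ⇒  (0, 1, 0)

pivot columns: 0, 1, 2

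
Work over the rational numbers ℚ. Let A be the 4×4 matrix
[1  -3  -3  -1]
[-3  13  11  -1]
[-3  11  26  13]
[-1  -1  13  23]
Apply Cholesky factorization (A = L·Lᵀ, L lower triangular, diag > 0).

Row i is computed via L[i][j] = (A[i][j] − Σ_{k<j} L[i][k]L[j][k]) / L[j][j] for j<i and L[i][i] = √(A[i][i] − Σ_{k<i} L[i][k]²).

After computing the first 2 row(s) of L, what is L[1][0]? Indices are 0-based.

Step 1: L[0][0] = √(1) = 1.
  L[1][0] = (-3) / L[0][0] = -3.
Step 2: L[1][1] = √(4) = 2.

L[1][0] = -3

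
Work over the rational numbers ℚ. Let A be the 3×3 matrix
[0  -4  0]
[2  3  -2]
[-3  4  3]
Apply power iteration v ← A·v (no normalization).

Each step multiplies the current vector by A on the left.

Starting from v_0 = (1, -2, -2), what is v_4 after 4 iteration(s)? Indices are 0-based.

v_4 = (-1200, 550, 1725)

v_0 = (1, -2, -2).
v_1 = A·v_0 = (8, 0, -17).
v_2 = A·v_1 = (0, 50, -75).
v_3 = A·v_2 = (-200, 300, -25).
v_4 = A·v_3 = (-1200, 550, 1725).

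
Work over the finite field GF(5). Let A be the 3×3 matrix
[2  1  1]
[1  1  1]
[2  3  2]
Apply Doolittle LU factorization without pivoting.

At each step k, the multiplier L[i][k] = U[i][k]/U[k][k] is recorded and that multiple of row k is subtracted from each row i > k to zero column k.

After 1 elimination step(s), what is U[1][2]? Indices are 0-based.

Step 1: pivot at (0,0) is 2.
  row1 ← row1 − (3)·row0  ⇒  L[1][0]=3, U row1=(0, 3, 3)
  row2 ← row2 − (1)·row0  ⇒  L[2][0]=1, U row2=(0, 2, 1)

U[1][2] = 3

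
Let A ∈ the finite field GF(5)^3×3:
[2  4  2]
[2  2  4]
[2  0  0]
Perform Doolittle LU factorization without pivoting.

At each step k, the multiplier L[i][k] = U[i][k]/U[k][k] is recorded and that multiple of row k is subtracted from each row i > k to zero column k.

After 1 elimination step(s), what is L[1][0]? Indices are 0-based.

[col 0] pivot 2
  R1 -= 1*R0 → (0, 3, 2)  (L[1][0] := 1)
  R2 -= 1*R0 → (0, 1, 3)  (L[2][0] := 1)

L[1][0] = 1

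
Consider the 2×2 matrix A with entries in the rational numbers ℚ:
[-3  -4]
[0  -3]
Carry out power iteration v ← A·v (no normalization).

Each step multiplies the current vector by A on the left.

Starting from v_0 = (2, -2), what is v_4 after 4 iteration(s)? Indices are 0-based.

v_0 = (2, -2).
v_1 = A·v_0 = (2, 6).
v_2 = A·v_1 = (-30, -18).
v_3 = A·v_2 = (162, 54).
v_4 = A·v_3 = (-702, -162).

v_4 = (-702, -162)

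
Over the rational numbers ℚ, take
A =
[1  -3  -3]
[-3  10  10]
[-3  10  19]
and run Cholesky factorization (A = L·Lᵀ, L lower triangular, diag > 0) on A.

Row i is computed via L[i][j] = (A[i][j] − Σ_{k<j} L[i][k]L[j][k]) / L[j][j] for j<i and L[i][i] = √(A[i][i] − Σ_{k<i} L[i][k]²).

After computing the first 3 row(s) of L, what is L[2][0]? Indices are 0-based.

L[2][0] = -3

Step 1: L[0][0] = √(1) = 1.
  L[1][0] = (-3) / L[0][0] = -3.
Step 2: L[1][1] = √(1) = 1.
  L[2][0] = (-3) / L[0][0] = -3.
  L[2][1] = (1) / L[1][1] = 1.
Step 3: L[2][2] = √(9) = 3.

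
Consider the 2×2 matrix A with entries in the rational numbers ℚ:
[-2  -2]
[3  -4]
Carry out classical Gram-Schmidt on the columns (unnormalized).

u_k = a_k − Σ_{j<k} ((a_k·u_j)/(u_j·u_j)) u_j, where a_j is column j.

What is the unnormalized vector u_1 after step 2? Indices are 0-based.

Step 1: u_0 = a_0 = (-2, 3).
Step 2: u_1 = a_1 − (-8/13)·u_0 = (-42/13, -28/13).

u_1 = (-42/13, -28/13)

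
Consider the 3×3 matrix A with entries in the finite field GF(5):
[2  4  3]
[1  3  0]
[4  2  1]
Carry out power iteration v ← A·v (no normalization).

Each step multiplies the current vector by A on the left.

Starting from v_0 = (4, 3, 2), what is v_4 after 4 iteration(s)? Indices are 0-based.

v_0 = (4, 3, 2).
v_1 = A·v_0 = (1, 3, 4).
v_2 = A·v_1 = (1, 0, 4).
v_3 = A·v_2 = (4, 1, 3).
v_4 = A·v_3 = (1, 2, 1).

v_4 = (1, 2, 1)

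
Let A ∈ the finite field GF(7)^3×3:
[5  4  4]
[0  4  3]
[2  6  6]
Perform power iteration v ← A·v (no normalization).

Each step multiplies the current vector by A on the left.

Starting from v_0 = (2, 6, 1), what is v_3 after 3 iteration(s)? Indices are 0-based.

v_0 = (2, 6, 1).
v_1 = A·v_0 = (3, 6, 4).
v_2 = A·v_1 = (6, 1, 3).
v_3 = A·v_2 = (4, 6, 1).

v_3 = (4, 6, 1)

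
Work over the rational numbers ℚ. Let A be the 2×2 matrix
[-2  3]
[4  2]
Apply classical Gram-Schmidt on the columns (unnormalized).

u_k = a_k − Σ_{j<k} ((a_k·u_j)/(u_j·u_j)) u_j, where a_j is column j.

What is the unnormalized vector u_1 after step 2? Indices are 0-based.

u_1 = (16/5, 8/5)

Step 1: u_0 = a_0 = (-2, 4).
Step 2: u_1 = a_1 − (1/10)·u_0 = (16/5, 8/5).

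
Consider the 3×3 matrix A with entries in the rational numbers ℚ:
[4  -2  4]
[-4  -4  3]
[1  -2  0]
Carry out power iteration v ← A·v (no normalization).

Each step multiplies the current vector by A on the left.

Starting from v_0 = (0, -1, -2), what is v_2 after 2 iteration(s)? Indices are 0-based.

v_2 = (-12, 38, -2)

v_0 = (0, -1, -2).
v_1 = A·v_0 = (-6, -2, 2).
v_2 = A·v_1 = (-12, 38, -2).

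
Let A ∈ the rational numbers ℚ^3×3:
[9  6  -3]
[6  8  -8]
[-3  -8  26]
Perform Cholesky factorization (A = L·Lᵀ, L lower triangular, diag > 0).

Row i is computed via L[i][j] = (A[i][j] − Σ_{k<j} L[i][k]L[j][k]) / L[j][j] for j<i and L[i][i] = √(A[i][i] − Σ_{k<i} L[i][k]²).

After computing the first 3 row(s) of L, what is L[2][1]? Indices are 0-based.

Step 1: L[0][0] = √(9) = 3.
  L[1][0] = (6) / L[0][0] = 2.
Step 2: L[1][1] = √(4) = 2.
  L[2][0] = (-3) / L[0][0] = -1.
  L[2][1] = (-6) / L[1][1] = -3.
Step 3: L[2][2] = √(16) = 4.

L[2][1] = -3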